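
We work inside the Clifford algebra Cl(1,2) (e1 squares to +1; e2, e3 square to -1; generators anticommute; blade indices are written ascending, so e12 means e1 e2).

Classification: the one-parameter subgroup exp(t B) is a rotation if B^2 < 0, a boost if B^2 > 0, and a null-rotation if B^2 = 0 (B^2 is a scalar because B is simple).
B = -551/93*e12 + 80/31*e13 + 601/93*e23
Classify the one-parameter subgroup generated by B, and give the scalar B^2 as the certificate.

B^2 term by term: the squares give (-551/93)^2*(e12)^2 + (80/31)^2*(e13)^2 + (601/93)^2*(e23)^2 = 303601/8649*(+1) + 6400/961*(+1) + 361201/8649*(-1) = 0 (each basis 2-blade squares to minus the product of its generators' squares); cross terms between blades sharing an index anticommute and cancel. So B^2 = 0.
Answer: null-rotation, certificate B^2 = 0. The invariant at work: B^2 = 0 is unchanged by conjugation, hence its sign classifies the subgroup whatever basis B is written in.


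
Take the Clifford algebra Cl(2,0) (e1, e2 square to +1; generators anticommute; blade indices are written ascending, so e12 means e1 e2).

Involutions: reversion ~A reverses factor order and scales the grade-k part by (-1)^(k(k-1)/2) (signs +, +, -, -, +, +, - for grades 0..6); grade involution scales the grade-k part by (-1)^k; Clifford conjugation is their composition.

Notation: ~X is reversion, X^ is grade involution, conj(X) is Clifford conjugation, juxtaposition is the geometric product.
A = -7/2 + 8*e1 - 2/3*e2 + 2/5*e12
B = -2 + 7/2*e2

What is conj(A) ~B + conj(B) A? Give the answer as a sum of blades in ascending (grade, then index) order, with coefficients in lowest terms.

first term: 28/3 + 73/5*e1 - 163/12*e2 - 136/5*e12
second term: 28/3 - 73/5*e1 + 163/12*e2 + 136/5*e12
Answer: 56/3


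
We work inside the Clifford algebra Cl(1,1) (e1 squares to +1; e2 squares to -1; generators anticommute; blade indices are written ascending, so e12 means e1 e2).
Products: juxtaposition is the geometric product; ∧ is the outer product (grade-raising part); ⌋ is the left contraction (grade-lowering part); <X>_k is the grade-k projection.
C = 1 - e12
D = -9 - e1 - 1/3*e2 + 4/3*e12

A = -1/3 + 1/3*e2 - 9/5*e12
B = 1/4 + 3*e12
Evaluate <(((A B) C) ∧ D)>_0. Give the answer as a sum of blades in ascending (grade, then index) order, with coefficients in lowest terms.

step 1: -329/60 + e1 + 1/12*e2 - 29/20*e12
step 2: -121/30 + 11/12*e1 - 11/12*e2 + 121/30*e12
step 3: 363/10 - 253/60*e1 + 1727/180*e2 - 429/10*e12
step 4: 363/10
Answer: 363/10


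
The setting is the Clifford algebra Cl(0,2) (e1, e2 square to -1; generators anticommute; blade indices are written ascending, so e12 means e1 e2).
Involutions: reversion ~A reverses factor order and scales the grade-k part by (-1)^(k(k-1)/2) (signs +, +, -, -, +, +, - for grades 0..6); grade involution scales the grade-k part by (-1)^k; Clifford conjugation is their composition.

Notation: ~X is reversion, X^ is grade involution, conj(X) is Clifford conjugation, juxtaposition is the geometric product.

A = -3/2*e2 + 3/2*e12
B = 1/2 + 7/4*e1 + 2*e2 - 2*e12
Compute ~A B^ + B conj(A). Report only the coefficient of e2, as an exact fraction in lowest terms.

first term: -6 + 15/8*e2 - 27/8*e12
second term: -6 + 27/8*e2 + 15/8*e12
Answer: 21/4


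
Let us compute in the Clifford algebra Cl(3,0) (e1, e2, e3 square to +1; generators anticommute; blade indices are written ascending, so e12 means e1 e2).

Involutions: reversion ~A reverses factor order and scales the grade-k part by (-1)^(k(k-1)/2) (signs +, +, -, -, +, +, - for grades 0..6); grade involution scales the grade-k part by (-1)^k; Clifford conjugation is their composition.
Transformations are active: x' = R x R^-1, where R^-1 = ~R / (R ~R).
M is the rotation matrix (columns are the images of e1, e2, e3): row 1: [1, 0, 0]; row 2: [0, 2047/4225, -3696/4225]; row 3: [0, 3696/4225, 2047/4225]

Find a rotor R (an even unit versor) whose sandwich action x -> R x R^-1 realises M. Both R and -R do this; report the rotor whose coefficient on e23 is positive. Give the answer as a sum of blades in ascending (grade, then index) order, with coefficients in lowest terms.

Method: write R = a + b12*e12 + b13*e13 + b23*e23 with a^2 + b12^2 + b13^2 + b23^2 = 1 (so R^-1 = ~R). Expanding the columns R e_j ~R gives tr M = 4a^2 - 1 and, from the antisymmetric part, M21 - M12 = -4a*b12, M13 - M31 = 4a*b13, M32 - M23 = -4a*b23.
Here tr M = 8319/4225, so a^2 = (1 + tr M)/4 = 3136/4225 and a = ±56/65. Taking a = 56/65: M21 - M12 = 0, M13 - M31 = 0, M32 - M23 = 7392/4225, giving b12 = 0, b13 = 0, b23 = -33/65, i.e. R = 56/65 - 33/65*e23.
Its e23 coefficient is negative, so report the other preimage -R.
Answer: -56/65 + 33/65*e23. Note: both R and -R realise this M (trace 8319/4225); the covering map identifies them, and the e23-coefficient sign is the tie-breaker.


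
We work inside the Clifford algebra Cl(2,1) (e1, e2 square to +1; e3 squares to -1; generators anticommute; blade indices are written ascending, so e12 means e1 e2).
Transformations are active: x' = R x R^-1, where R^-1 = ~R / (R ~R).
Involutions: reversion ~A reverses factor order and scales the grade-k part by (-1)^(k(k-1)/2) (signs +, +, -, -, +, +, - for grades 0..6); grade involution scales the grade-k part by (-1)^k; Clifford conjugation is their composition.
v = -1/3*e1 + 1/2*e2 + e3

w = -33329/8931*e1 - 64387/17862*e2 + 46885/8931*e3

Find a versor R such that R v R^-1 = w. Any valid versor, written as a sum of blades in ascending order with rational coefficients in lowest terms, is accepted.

R = v + w = -12102/2977*e1 - 27728/8931*e2 + 55816/8931*e3 works: the equal norms (-23/36) guarantee its sandwich swaps v into w.
Answer: -12102/2977*e1 - 27728/8931*e2 + 55816/8931*e3


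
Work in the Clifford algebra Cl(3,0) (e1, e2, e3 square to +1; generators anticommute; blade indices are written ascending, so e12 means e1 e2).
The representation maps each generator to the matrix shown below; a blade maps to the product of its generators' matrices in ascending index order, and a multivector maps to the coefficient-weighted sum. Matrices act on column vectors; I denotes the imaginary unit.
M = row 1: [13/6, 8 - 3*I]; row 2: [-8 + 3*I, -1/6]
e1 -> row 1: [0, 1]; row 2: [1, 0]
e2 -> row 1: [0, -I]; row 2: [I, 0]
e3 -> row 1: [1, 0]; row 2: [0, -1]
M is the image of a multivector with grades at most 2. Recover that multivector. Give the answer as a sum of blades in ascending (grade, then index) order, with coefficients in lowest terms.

Method: 1, rho(e1), rho(e2), rho(e3) form a trace-orthogonal basis of the 2x2 complex matrices (tr(X Y) = 2 if X = Y, else 0), so M = m0*1 + m1*rho(e1) + m2*rho(e2) + m3*rho(e3) with m0 = tr(M)/2 = 1, m1 = tr(M rho(e1))/2 = 0, m2 = tr(M rho(e2))/2 = 3 + 8*I, m3 = tr(M rho(e3))/2 = 7/6.
Multiplying table entries, the bivector images are rho(e12) = I*rho(e3), rho(e13) = -I*rho(e2), rho(e23) = I*rho(e1); with real blade coefficients the real parts of m0..m3 are the coefficients of 1, e1, e2, e3 and the imaginary parts give the bivectors (e23: Im m1, e13: -Im m2, e12: Im m3).
Answer: 1 + 3*e2 + 7/6*e3 - 8*e13


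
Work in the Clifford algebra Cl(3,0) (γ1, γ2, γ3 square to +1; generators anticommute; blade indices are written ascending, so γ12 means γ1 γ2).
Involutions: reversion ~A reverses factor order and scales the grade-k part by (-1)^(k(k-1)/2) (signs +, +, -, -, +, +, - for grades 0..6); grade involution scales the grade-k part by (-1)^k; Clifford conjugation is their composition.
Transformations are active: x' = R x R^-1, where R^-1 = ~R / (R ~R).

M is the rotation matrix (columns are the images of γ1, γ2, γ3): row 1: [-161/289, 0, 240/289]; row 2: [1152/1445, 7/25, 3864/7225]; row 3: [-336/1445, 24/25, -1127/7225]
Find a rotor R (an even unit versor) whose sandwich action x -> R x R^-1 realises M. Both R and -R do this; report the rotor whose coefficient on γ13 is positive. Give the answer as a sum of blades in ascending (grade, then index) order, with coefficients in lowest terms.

Method: write R = a + b12*γ12 + b13*γ13 + b23*γ23 with a^2 + b12^2 + b13^2 + b23^2 = 1 (so R^-1 = ~R). Expanding the columns R e_j ~R gives tr M = 4a^2 - 1 and, from the antisymmetric part, M21 - M12 = -4a*b12, M13 - M31 = 4a*b13, M32 - M23 = -4a*b23.
Here tr M = -3129/7225, so a^2 = (1 + tr M)/4 = 1024/7225 and a = ±32/85. Taking a = 32/85: M21 - M12 = 1152/1445, M13 - M31 = 1536/1445, M32 - M23 = 3072/7225, giving b12 = -9/17, b13 = 12/17, b23 = -24/85, i.e. R = 32/85 - 9/17*γ12 + 12/17*γ13 - 24/85*γ23.
Its γ13 coefficient is already positive.
Answer: 32/85 - 9/17*γ12 + 12/17*γ13 - 24/85*γ23. Recall the cover is two-to-one: with M of trace -3129/7225, both preimages act alike, and the stated γ13 sign chooses the sheet.


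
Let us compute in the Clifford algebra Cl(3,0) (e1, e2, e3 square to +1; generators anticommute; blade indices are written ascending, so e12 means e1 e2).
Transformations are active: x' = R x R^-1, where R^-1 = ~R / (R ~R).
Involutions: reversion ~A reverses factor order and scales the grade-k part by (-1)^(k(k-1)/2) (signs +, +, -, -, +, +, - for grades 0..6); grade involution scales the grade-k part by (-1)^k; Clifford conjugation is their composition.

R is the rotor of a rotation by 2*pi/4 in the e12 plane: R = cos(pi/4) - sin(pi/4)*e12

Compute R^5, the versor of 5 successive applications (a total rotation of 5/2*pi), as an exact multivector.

The rotor phase is half the rotation angle and phases add under composition, so 5 steps in the e12 plane accumulate phase 5*(pi/4) = 5*pi/4: R^5 = cos(5*pi/4) - sin(5*pi/4)*e12.
cos(5*pi/4) = -sqrt(2)/2 and sin(5*pi/4) = -sqrt(2)/2, so R^5 = -sqrt(2)/2 + sqrt(2)/2*e12. The net rotation is 1/2*pi (after discarding 1 full turn, each of which contributes a factor -1 to the rotor); the rotor keeps the half-angle phase exactly.
Answer: -sqrt(2)/2 + sqrt(2)/2*e12


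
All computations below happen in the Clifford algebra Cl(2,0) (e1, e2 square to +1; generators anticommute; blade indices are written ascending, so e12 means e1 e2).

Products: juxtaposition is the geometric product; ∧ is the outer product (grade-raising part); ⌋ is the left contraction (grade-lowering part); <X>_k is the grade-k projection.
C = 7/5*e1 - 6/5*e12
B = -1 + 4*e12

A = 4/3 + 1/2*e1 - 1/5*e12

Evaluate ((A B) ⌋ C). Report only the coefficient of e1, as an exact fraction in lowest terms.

step 1: -8/15 - 1/2*e1 + 2*e2 + 83/15*e12
step 2: 297/50 + 124/75*e1 + 3/5*e2 + 16/25*e12
Answer: 124/75


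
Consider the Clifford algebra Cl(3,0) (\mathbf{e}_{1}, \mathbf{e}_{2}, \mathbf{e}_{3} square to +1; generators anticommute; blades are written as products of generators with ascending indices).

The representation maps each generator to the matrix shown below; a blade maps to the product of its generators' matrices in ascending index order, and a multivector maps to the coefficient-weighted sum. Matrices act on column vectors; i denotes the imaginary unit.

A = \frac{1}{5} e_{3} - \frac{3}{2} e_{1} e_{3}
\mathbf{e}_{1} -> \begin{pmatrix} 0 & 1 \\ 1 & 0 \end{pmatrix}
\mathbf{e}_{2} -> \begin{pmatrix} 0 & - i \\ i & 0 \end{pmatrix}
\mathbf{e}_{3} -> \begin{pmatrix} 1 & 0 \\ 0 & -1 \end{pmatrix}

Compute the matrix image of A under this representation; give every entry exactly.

Bivector images (products of the table entries): rho(e_{1} e_{3}) = rho(\mathbf{e}_{1})rho(\mathbf{e}_{3}) = \begin{pmatrix} 0 & -1 \\ 1 & 0 \end{pmatrix}.
M = (\frac{1}{5})*rho(e_{3}) + (-\frac{3}{2})*rho(e_{1} e_{3}), summed entrywise:
Answer: \begin{pmatrix} \frac{1}{5} & \frac{3}{2} \\ - \frac{3}{2} & - \frac{1}{5} \end{pmatrix}


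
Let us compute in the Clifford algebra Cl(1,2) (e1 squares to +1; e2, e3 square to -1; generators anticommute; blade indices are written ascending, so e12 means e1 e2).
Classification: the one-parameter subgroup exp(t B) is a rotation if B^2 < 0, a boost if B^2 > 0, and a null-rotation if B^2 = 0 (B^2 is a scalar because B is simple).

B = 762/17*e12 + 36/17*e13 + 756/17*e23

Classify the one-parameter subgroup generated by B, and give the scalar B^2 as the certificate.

B^2 term by term: the squares give (762/17)^2*(e12)^2 + (36/17)^2*(e13)^2 + (756/17)^2*(e23)^2 = 580644/289*(+1) + 1296/289*(+1) + 571536/289*(-1) = 36 (each basis 2-blade squares to minus the product of its generators' squares); cross terms between blades sharing an index anticommute and cancel. So B^2 = 36.
Answer: boost, certificate B^2 = 36. The scalar 36 is the complete invariant here: its sign names the subgroup type.


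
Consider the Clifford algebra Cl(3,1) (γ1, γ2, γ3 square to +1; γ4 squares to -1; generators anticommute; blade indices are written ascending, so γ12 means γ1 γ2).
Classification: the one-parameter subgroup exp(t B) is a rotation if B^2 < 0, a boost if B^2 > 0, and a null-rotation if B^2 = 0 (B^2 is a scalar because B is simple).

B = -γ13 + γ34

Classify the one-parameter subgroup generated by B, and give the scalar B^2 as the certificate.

B^2 term by term: the squares give (-1)^2*(γ13)^2 + (1)^2*(γ34)^2 = 1*(-1) + 1*(+1) = 0 (each basis 2-blade squares to minus the product of its generators' squares); cross terms between blades sharing an index anticommute and cancel. So B^2 = 0.
Answer: null-rotation, certificate B^2 = 0. The class reads off the invariant scalar 0 directly.


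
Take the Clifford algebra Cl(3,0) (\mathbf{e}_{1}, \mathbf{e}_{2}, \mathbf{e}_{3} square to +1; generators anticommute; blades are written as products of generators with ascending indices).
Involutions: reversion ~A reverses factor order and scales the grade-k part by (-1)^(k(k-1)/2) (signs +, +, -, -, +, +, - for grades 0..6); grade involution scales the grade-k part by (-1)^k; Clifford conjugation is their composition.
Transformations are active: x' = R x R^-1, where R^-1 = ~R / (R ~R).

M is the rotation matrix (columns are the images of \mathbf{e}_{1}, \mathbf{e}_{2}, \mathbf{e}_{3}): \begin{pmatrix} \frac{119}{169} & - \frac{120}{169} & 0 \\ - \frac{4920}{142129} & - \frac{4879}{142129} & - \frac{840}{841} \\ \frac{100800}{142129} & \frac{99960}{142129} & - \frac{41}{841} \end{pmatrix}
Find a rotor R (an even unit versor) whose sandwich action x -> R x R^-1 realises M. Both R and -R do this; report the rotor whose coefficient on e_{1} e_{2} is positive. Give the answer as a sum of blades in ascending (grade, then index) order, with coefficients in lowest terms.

Method: write R = a + b12*e_{1} e_{2} + b13*e_{1} e_{3} + b23*e_{2} e_{3} with a^2 + b12^2 + b13^2 + b23^2 = 1 (so R^-1 = ~R). Expanding the columns R e_j ~R gives tr M = 4a^2 - 1 and, from the antisymmetric part, M21 - M12 = -4a*b12, M13 - M31 = 4a*b13, M32 - M23 = -4a*b23.
Here tr M = \frac{88271}{142129}, so a^2 = (1 + tr M)/4 = \frac{57600}{142129} and a = ±\frac{240}{377}. Taking a = \frac{240}{377}: M21 - M12 = \frac{96000}{142129}, M13 - M31 = -\frac{100800}{142129}, M32 - M23 = \frac{241920}{142129}, giving b12 = -\frac{100}{377}, b13 = -\frac{105}{377}, b23 = -\frac{252}{377}, i.e. R = \frac{240}{377} - \frac{100}{377} e_{1} e_{2} - \frac{105}{377} e_{1} e_{3} - \frac{252}{377} e_{2} e_{3}.
Its e_{1} e_{2} coefficient is negative, so report the other preimage -R.
Answer: -\frac{240}{377} + \frac{100}{377} e_{1} e_{2} + \frac{105}{377} e_{1} e_{3} + \frac{252}{377} e_{2} e_{3}. Sheet selection: the two-to-one cover makes ±R indistinguishable at the matrix level (trace \frac{88271}{142129}), so uniqueness comes from the required sign on e_{1} e_{2}.


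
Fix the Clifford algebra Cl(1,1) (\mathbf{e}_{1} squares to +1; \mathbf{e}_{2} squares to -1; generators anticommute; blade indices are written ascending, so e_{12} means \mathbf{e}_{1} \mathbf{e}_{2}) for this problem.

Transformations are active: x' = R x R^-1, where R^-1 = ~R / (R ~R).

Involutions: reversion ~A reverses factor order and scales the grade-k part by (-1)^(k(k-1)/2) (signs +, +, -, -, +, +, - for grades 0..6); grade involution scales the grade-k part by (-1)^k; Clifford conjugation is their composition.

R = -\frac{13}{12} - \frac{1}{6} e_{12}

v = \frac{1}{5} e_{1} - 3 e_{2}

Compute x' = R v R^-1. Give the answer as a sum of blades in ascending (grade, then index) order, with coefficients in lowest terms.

~R = -\frac{13}{12} + \frac{1}{6} e_{12}, and R ~R = \frac{55}{48}, so R^-1 = ~R / (\frac{55}{48}).
R v = -\frac{43}{60} e_{1} + \frac{197}{60} e_{2}
Answer: \frac{953}{825} e_{1} - \frac{2647}{825} e_{2}


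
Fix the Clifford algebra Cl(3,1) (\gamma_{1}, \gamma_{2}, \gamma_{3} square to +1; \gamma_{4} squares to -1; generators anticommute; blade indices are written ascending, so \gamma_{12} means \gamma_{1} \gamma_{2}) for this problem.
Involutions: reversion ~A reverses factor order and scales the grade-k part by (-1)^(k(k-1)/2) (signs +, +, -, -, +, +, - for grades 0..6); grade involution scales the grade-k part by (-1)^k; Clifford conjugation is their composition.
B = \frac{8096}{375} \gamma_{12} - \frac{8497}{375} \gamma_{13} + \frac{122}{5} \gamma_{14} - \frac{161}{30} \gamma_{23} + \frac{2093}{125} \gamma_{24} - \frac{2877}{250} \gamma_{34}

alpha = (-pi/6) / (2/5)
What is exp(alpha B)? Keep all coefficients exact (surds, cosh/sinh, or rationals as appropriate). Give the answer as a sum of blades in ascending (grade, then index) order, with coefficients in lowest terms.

B^2 term by term: the squares give (\frac{8096}{375})^2*(\gamma_{12})^2 + (-\frac{8497}{375})^2*(\gamma_{13})^2 + (\frac{122}{5})^2*(\gamma_{14})^2 + (-\frac{161}{30})^2*(\gamma_{23})^2 + (\frac{2093}{125})^2*(\gamma_{24})^2 + (-\frac{2877}{250})^2*(\gamma_{34})^2 = \frac{65545216}{140625}*(-1) + \frac{72199009}{140625}*(-1) + \frac{14884}{25}*(+1) + \frac{25921}{900}*(-1) + \frac{4380649}{15625}*(+1) + \frac{8277129}{62500}*(+1) = -\frac{4}{25} (each basis 2-blade squares to minus the product of its generators' squares); cross terms between blades sharing an index anticommute and cancel; the commuting (index-disjoint) pairs give grade-4 terms 2*c*c'*(blade product), which cancel blade by blade — \gamma_{1234}: -\frac{7764064}{15625} + \frac{35568442}{46875} - \frac{19642}{75} = 0 — confirming B is simple. So B^2 = -\frac{4}{25}.
B^2 = -\frac{4}{25} — the negative square puts this in the circular regime; l = \frac{2}{5}, alpha*l = - \frac{\pi}{6}, so exp(alpha B) = cos(- \frac{\pi}{6}) + (sin(- \frac{\pi}{6})/(\frac{2}{5}))*B = \frac{\sqrt{3}}{2} + (- \frac{5}{4})*B.
Answer: \frac{\sqrt{3}}{2} - \frac{2024}{75} \gamma_{12} + \frac{8497}{300} \gamma_{13} - \frac{61}{2} \gamma_{14} + \frac{161}{24} \gamma_{23} - \frac{2093}{100} \gamma_{24} + \frac{2877}{200} \gamma_{34}


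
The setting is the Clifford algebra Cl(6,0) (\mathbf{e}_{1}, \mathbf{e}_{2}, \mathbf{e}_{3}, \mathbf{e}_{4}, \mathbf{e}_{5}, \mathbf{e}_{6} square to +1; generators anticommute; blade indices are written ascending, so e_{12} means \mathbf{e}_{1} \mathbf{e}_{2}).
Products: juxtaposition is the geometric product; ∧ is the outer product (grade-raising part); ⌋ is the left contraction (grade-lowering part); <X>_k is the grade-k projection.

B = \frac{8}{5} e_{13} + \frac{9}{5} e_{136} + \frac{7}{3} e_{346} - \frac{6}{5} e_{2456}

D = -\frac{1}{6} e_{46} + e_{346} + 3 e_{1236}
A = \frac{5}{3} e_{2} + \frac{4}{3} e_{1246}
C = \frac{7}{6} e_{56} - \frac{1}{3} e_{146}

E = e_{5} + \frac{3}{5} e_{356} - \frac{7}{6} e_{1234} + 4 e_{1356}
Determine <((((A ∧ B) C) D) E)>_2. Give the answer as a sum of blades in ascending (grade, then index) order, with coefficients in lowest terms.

step 1: -\frac{8}{3} e_{123} - 3 e_{1236} + \frac{35}{9} e_{2346}
step 2: \frac{35}{27} e_{123} + e_{234} + \frac{7}{2} e_{1235} - \frac{245}{54} e_{2345} + \frac{8}{9} e_{2346} - \frac{28}{9} e_{12356}
step 3: -\frac{8}{9} e_{2} + \frac{28}{3} e_{5} - \frac{35}{9} e_{6} - \frac{8}{3} e_{14} + \frac{4}{27} e_{23} - e_{26} + \frac{21}{2} e_{56} + 3 e_{146} - \frac{1}{6} e_{236} + \frac{245}{54} e_{256} - \frac{28}{9} e_{1245} + \frac{35}{27} e_{1246} + \frac{245}{18} e_{1456} - \frac{245}{324} e_{2356} + \frac{14}{27} e_{12345} - \frac{35}{162} e_{12346} + \frac{7}{2} e_{12456} + \frac{7}{12} e_{123456}
step 4: \frac{28}{3} + \frac{49}{108} e_{2} - \frac{63}{10} e_{3} - \frac{49}{81} e_{5} - \frac{9961}{972} e_{6} + \frac{245}{81} e_{12} - 42 e_{13} + \frac{14}{81} e_{14} - \frac{35}{6} e_{23} - \frac{7}{3} e_{24} - \frac{89}{90} e_{25} - \frac{245}{54} e_{26} - \frac{490}{9} e_{34} + \frac{35}{27} e_{35} - \frac{5761}{810} e_{36} + \frac{77}{24} e_{56} + \frac{490}{27} e_{123} - \frac{497}{180} e_{124} + \frac{2}{3} e_{125} + \frac{385}{54} e_{134} + \frac{140}{9} e_{135} + \frac{112}{3} e_{136} - \frac{8}{3} e_{145} - \frac{497}{36} e_{146} + 14 e_{234} - \frac{61}{135} e_{235} + \frac{1379}{324} e_{236} + \frac{70}{81} e_{245} + \frac{56}{27} e_{246} + \frac{49}{45} e_{256} - 12 e_{345} - \frac{49}{12} e_{356} + \frac{707}{270} e_{1234} - 4 e_{1235} + \frac{7}{54} e_{1245} - \frac{287}{90} e_{1246} + \frac{16}{27} e_{1256} - \frac{9}{5} e_{1345} - \frac{7}{6} e_{1346} - \frac{7547}{1944} e_{1456} + \frac{140}{27} e_{2345} + \frac{112}{9} e_{2346} + \frac{8377}{540} e_{2356} - \frac{32}{3} e_{3456} - \frac{35}{3} e_{12345} + \frac{1127}{540} e_{12346} + \frac{32}{9} e_{12356} - \frac{35}{27} e_{12456} + \frac{11167}{1620} e_{13456} - \frac{3899}{324} e_{123456}
step 5: \frac{245}{81} e_{12} - 42 e_{13} + \frac{14}{81} e_{14} - \frac{35}{6} e_{23} - \frac{7}{3} e_{24} - \frac{89}{90} e_{25} - \frac{245}{54} e_{26} - \frac{490}{9} e_{34} + \frac{35}{27} e_{35} - \frac{5761}{810} e_{36} + \frac{77}{24} e_{56}
Answer: \frac{245}{81} e_{12} - 42 e_{13} + \frac{14}{81} e_{14} - \frac{35}{6} e_{23} - \frac{7}{3} e_{24} - \frac{89}{90} e_{25} - \frac{245}{54} e_{26} - \frac{490}{9} e_{34} + \frac{35}{27} e_{35} - \frac{5761}{810} e_{36} + \frac{77}{24} e_{56}


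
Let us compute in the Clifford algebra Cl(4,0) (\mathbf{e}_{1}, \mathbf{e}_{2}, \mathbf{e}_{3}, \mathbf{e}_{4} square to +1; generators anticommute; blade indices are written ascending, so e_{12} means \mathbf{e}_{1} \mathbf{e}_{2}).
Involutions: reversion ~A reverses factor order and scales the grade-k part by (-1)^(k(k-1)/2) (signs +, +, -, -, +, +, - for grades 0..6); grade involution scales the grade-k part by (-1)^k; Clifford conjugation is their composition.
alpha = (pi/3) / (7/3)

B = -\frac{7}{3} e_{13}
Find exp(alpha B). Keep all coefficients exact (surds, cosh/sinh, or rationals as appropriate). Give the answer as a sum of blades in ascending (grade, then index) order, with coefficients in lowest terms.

B^2 = (-\frac{7}{3})^2*(e_{13})^2 = \frac{49}{9}*(-1) = -\frac{49}{9} (a basis 2-blade squares to minus the product of its generators' squares).
B^2 = -\frac{49}{9} — circular case — the even/odd split gives cos and sin: l = \frac{7}{3}, alpha*l = \frac{\pi}{3}, so exp(alpha B) = cos(\frac{\pi}{3}) + (sin(\frac{\pi}{3})/(\frac{7}{3}))*B = \frac{1}{2} + (\frac{3 \sqrt{3}}{14})*B.
Answer: \frac{1}{2} - \frac{\sqrt{3}}{2} e_{13}


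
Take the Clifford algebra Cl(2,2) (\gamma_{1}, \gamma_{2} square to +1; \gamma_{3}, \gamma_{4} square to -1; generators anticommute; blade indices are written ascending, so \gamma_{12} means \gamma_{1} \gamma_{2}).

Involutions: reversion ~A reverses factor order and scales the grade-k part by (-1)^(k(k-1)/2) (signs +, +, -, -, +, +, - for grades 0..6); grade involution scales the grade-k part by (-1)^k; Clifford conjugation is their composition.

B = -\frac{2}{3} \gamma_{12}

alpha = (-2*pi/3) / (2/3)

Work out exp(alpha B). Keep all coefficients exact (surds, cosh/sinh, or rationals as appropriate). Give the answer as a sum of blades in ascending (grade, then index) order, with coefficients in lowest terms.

B^2 = (-\frac{2}{3})^2*(\gamma_{12})^2 = \frac{4}{9}*(-1) = -\frac{4}{9} (a basis 2-blade squares to minus the product of its generators' squares).
B^2 = -\frac{4}{9} — a negative square means the series sums to a rotation: l = \frac{2}{3}, alpha*l = - \frac{2 \pi}{3}, so exp(alpha B) = cos(- \frac{2 \pi}{3}) + (sin(- \frac{2 \pi}{3})/(\frac{2}{3}))*B = - \frac{1}{2} + (- \frac{3 \sqrt{3}}{4})*B.
Answer: - \frac{1}{2} + \frac{\sqrt{3}}{2} \gamma_{12}


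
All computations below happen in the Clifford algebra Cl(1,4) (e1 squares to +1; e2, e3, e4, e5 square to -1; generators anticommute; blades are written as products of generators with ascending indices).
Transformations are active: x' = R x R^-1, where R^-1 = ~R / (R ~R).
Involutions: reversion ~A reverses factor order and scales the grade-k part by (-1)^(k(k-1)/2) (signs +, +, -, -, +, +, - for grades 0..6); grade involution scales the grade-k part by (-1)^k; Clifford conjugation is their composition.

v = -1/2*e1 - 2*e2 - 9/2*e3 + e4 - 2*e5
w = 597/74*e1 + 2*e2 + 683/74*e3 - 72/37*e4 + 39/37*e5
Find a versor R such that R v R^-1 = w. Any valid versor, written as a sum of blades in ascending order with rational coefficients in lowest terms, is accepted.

Here q(v) = q(w) = -29; the classical choice R = v + w = 280/37*e1 + 175/37*e3 - 35/37*e4 - 35/37*e5 then realises v -> w under the sandwich.
Answer: 280/37*e1 + 175/37*e3 - 35/37*e4 - 35/37*e5


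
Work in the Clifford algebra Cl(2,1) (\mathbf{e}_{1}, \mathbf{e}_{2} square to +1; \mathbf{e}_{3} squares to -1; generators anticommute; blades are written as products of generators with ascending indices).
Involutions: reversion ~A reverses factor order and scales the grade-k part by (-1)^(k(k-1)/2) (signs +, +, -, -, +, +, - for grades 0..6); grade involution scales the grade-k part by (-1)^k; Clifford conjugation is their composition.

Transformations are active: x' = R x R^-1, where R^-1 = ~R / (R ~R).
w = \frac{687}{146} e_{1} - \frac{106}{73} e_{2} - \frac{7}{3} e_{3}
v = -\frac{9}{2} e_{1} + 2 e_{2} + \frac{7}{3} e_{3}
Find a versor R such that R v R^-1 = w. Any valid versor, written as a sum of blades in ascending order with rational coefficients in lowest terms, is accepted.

Here q(v) = q(w) = \frac{677}{36}; the classical choice R = v + w = \frac{15}{73} e_{1} + \frac{40}{73} e_{2} then realises v -> w under the sandwich.
Answer: \frac{15}{73} e_{1} + \frac{40}{73} e_{2}


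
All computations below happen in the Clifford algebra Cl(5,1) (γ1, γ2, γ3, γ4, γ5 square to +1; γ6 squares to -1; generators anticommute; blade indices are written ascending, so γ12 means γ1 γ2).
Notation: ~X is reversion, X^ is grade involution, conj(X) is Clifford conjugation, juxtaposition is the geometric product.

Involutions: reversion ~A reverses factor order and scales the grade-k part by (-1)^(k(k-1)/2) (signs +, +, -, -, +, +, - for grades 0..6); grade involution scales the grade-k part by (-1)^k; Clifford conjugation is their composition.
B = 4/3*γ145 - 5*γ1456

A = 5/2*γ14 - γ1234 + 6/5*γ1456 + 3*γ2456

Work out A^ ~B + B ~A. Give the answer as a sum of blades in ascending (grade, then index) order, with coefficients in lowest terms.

first term: 6 + 10/3*γ5 - 8/5*γ6 - 15*γ12 + 25/2*γ56 + 4*γ126 - 4/3*γ235 - 5*γ2356
second term: 6 + 10/3*γ5 - 8/5*γ6 + 15*γ12 - 25/2*γ56 - 4*γ126 + 4/3*γ235 - 5*γ2356
Answer: 12 + 20/3*γ5 - 16/5*γ6 - 10*γ2356


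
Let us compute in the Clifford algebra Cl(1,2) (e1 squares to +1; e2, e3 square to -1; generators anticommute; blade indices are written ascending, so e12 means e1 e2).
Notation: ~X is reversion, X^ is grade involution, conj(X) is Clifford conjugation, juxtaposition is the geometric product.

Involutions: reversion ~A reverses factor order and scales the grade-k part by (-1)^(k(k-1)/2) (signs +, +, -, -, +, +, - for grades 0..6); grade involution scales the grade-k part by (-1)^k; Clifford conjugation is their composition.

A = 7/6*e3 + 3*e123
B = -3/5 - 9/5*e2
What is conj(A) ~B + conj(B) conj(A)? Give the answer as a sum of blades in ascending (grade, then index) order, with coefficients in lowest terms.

first term: 7/10*e3 - 27/5*e13 - 21/10*e23 - 9/5*e123
second term: 7/10*e3 + 27/5*e13 - 21/10*e23 - 9/5*e123
Answer: 7/5*e3 - 21/5*e23 - 18/5*e123


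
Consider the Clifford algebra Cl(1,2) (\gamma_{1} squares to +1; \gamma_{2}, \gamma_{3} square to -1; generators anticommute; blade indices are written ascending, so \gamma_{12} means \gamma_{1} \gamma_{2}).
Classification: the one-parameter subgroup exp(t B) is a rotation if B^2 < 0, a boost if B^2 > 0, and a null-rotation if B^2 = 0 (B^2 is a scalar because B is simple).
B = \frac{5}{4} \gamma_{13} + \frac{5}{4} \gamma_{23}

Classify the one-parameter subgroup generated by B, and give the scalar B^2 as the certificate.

B^2 term by term: the squares give (\frac{5}{4})^2*(\gamma_{13})^2 + (\frac{5}{4})^2*(\gamma_{23})^2 = \frac{25}{16}*(+1) + \frac{25}{16}*(-1) = 0 (each basis 2-blade squares to minus the product of its generators' squares); cross terms between blades sharing an index anticommute and cancel. So B^2 = 0.
Answer: null-rotation, certificate B^2 = 0. Check the certificate: B^2 = 0, and that sign is decisive whatever form B takes.


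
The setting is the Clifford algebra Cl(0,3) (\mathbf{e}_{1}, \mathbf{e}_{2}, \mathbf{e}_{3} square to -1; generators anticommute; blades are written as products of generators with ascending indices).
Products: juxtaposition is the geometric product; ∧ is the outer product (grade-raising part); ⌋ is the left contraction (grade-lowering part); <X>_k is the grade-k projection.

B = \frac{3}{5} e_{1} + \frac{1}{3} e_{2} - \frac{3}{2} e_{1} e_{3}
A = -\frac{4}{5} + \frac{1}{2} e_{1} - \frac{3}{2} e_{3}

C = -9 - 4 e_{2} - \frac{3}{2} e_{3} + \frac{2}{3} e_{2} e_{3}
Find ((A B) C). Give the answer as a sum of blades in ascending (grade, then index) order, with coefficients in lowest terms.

step 1: -\frac{3}{10} + \frac{177}{100} e_{1} - \frac{4}{15} e_{2} + \frac{3}{4} e_{3} + \frac{1}{6} e_{1} e_{2} + \frac{21}{10} e_{1} e_{3} + \frac{1}{2} e_{2} e_{3}
step 2: \frac{97}{40} - \frac{1817}{150} e_{1} + \frac{97}{20} e_{2} - \frac{731}{90} e_{3} - \frac{359}{50} e_{1} e_{2} - \frac{38999}{1800} e_{1} e_{3} - \frac{13}{10} e_{2} e_{3} + \frac{933}{100} e_{1} e_{2} e_{3}
Answer: \frac{97}{40} - \frac{1817}{150} e_{1} + \frac{97}{20} e_{2} - \frac{731}{90} e_{3} - \frac{359}{50} e_{1} e_{2} - \frac{38999}{1800} e_{1} e_{3} - \frac{13}{10} e_{2} e_{3} + \frac{933}{100} e_{1} e_{2} e_{3}


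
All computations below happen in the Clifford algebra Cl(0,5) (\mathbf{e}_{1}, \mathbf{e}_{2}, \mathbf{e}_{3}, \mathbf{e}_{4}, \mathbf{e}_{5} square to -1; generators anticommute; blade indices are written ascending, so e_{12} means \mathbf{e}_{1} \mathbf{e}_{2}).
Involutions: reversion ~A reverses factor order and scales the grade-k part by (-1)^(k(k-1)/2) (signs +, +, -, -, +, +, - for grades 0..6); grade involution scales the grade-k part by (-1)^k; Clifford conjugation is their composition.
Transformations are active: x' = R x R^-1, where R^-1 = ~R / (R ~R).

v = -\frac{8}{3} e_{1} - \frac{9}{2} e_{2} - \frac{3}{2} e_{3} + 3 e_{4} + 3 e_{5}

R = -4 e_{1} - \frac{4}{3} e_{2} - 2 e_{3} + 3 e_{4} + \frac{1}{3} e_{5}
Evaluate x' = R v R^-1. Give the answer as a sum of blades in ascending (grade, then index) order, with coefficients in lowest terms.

~R = -4 e_{1} - \frac{4}{3} e_{2} - 2 e_{3} + 3 e_{4} + \frac{1}{3} e_{5}, and R ~R = -\frac{278}{9}, so R^-1 = ~R / (-\frac{278}{9}).
R v = -\frac{89}{3} + \frac{130}{9} e_{12} + \frac{2}{3} e_{13} - 4 e_{14} - \frac{100}{9} e_{15} - 7 e_{23} + \frac{19}{2} e_{24} - \frac{5}{2} e_{25} - \frac{3}{2} e_{34} - \frac{11}{2} e_{35} + 8 e_{45}
Answer: -\frac{2092}{417} e_{1} + \frac{539}{278} e_{2} - \frac{651}{278} e_{3} + \frac{384}{139} e_{4} - \frac{328}{139} e_{5}


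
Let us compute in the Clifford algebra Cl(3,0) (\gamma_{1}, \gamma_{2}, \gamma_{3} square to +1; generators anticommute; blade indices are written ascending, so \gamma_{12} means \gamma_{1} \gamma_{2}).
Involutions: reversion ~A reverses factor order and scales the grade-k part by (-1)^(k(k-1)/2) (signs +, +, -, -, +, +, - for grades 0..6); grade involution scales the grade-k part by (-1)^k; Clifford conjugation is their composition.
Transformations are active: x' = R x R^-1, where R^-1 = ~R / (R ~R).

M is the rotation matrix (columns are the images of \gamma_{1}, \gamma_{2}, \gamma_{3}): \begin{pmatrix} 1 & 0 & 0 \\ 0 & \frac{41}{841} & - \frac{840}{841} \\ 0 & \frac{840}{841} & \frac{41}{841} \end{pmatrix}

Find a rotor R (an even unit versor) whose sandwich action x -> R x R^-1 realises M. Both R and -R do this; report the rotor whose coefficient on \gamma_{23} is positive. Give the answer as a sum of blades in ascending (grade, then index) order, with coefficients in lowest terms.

Method: write R = a + b12*\gamma_{12} + b13*\gamma_{13} + b23*\gamma_{23} with a^2 + b12^2 + b13^2 + b23^2 = 1 (so R^-1 = ~R). Expanding the columns R e_j ~R gives tr M = 4a^2 - 1 and, from the antisymmetric part, M21 - M12 = -4a*b12, M13 - M31 = 4a*b13, M32 - M23 = -4a*b23.
Here tr M = \frac{923}{841}, so a^2 = (1 + tr M)/4 = \frac{441}{841} and a = ±\frac{21}{29}. Taking a = \frac{21}{29}: M21 - M12 = 0, M13 - M31 = 0, M32 - M23 = \frac{1680}{841}, giving b12 = 0, b13 = 0, b23 = -\frac{20}{29}, i.e. R = \frac{21}{29} - \frac{20}{29} \gamma_{23}.
Its \gamma_{23} coefficient is negative, so report the other preimage -R.
Answer: -\frac{21}{29} + \frac{20}{29} \gamma_{23}. Note: both R and -R realise this M (trace \frac{923}{841}); the covering map identifies them, and the \gamma_{23}-coefficient sign is the tie-breaker.


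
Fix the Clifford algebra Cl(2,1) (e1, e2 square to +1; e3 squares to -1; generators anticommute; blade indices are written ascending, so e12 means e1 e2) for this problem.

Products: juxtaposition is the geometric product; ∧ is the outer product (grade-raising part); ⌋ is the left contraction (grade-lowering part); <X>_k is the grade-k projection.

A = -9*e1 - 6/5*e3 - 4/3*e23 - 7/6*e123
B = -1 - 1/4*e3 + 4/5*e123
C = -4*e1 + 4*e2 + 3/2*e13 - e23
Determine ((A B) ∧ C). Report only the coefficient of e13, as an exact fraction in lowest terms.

step 1: -37/30 + 119/15*e1 - 1/3*e2 + 6/5*e3 + 401/600*e12 + 9/4*e13 - 88/15*e23 + 7/6*e123
step 2: 74/15*e1 - 74/15*e2 + 152/5*e12 + 59/20*e13 - 107/30*e23 + 211/30*e123
Answer: 59/20


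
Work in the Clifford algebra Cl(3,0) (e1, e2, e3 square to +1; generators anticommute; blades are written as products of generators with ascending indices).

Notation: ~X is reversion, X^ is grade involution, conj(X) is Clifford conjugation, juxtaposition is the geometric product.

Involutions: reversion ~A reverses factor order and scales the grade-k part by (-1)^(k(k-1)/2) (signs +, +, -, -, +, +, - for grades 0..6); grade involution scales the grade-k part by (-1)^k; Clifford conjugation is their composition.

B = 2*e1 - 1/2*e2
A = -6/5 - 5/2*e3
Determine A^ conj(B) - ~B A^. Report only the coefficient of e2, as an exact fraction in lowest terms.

first term: 12/5*e1 - 3/5*e2 + 5*e1 e3 - 5/4*e2 e3
second term: -12/5*e1 + 3/5*e2 + 5*e1 e3 - 5/4*e2 e3
Answer: -6/5


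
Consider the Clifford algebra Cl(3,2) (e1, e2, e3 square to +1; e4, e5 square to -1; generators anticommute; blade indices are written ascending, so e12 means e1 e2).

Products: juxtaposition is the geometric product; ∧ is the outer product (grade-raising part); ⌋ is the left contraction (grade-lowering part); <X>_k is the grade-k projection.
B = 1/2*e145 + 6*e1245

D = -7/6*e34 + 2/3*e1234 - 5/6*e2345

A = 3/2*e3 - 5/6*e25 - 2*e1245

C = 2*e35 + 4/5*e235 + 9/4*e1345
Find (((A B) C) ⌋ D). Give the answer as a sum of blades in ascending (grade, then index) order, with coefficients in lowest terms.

step 1: -12 - e2 + 5*e14 - 5/12*e124 - 3/4*e1345 + 9*e12345
step 2: -27/16 - 81/4*e2 + 87/10*e14 - 721/20*e35 - 93/5*e124 - 1003/80*e235 - 112/3*e1345 + 85/12*e12345
step 3: 62/5*e3 - 1003/96*e4 + 29/5*e23 - 721/24*e24 + 63/32*e34 + 27/2*e134 + 135/8*e345 - 9/8*e1234 + 45/32*e2345
Answer: 62/5*e3 - 1003/96*e4 + 29/5*e23 - 721/24*e24 + 63/32*e34 + 27/2*e134 + 135/8*e345 - 9/8*e1234 + 45/32*e2345


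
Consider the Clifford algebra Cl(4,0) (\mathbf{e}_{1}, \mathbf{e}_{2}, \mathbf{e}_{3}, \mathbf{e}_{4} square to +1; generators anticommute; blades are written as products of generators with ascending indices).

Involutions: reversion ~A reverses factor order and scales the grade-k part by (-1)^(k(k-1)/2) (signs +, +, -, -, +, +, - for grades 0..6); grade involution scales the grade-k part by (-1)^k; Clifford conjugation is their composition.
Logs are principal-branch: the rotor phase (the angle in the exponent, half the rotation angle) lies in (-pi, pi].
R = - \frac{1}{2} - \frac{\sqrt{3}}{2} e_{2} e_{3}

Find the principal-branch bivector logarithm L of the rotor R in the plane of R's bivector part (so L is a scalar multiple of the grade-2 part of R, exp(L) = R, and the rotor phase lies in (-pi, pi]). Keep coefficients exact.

The scalar part of R is - \frac{1}{2}, which pins the rotor phase on the principal branch; dividing the bivector part by the sine of that phase recovers the unit plane, and L is the phase times that plane.
Concretely: cos(phase) = - \frac{1}{2} gives phase = ±\frac{2 \pi}{3}, and since phase/sin(phase) is even the sign is immaterial: L = (phase/sin(phase)) * <R>_2 = (\frac{4 \sqrt{3} \pi}{9}) * <R>_2.
Answer: - \frac{2 \pi}{3} e_{2} e_{3}


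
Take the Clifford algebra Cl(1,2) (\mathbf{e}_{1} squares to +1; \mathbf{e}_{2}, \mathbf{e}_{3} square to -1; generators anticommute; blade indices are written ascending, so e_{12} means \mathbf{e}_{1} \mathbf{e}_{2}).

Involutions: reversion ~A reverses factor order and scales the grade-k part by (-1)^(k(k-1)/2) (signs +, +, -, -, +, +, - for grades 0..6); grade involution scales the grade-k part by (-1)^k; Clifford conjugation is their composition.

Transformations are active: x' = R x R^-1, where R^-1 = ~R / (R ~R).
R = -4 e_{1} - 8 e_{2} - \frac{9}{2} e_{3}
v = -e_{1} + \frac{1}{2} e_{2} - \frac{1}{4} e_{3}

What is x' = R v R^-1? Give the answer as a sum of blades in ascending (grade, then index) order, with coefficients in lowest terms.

~R = -4 e_{1} - 8 e_{2} - \frac{9}{2} e_{3}, and R ~R = -\frac{273}{4}, so R^-1 = ~R / (-\frac{273}{4}).
R v = \frac{55}{8} - 10 e_{12} - \frac{7}{2} e_{13} + \frac{17}{4} e_{23}
Answer: \frac{493}{273} e_{1} + \frac{607}{546} e_{2} + \frac{421}{364} e_{3}


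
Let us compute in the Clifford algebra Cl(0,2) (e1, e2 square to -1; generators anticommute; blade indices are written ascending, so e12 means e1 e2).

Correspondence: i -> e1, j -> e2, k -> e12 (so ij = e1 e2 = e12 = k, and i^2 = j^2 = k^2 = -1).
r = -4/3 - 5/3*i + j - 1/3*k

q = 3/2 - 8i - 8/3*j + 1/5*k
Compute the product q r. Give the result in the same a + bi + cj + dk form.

In blades: q = 3/2 - 8*e1 - 8/3*e2 + 1/5*e12, r = -4/3 - 5/3*e1 + e2 - 1/3*e12.
Distribute q over r term by term (generator squares from the signature, products reordered to ascending indices): (3/2)*r = -2 - 5/2*e1 + 3/2*e2 - 1/2*e12; (-8*e1)*r = -40/3 + 32/3*e1 - 8/3*e2 - 8*e12; (-8/3*e2)*r = 8/3 + 8/9*e1 + 32/9*e2 - 40/9*e12; (1/5*e12)*r = 1/15 - 1/5*e1 - 1/3*e2 - 4/15*e12.
Sum: -63/5 + 797/90*e1 + 37/18*e2 - 1189/90*e12; translating back through the correspondence:
Answer: -63/5 + 797/90*i + 37/18*j - 1189/90*k


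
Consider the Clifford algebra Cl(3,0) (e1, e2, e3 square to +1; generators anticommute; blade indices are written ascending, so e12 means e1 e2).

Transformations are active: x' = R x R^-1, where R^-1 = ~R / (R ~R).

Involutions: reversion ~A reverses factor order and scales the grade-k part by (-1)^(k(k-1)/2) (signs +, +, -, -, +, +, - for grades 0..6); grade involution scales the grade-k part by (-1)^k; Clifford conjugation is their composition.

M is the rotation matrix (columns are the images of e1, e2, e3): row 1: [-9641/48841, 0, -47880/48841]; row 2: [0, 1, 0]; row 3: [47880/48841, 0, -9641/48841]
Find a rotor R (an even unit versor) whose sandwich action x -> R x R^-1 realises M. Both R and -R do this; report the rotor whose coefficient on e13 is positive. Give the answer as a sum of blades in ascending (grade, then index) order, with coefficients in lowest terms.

Method: write R = a + b12*e12 + b13*e13 + b23*e23 with a^2 + b12^2 + b13^2 + b23^2 = 1 (so R^-1 = ~R). Expanding the columns R e_j ~R gives tr M = 4a^2 - 1 and, from the antisymmetric part, M21 - M12 = -4a*b12, M13 - M31 = 4a*b13, M32 - M23 = -4a*b23.
Here tr M = 29559/48841, so a^2 = (1 + tr M)/4 = 19600/48841 and a = ±140/221. Taking a = 140/221: M21 - M12 = 0, M13 - M31 = -95760/48841, M32 - M23 = 0, giving b12 = 0, b13 = -171/221, b23 = 0, i.e. R = 140/221 - 171/221*e13.
Its e13 coefficient is negative, so report the other preimage -R.
Answer: -140/221 + 171/221*e13. Key observation: the double cover Spin(3) -> SO(3) sends R and -R to the same matrix (trace 29559/48841 here), so the stated sign of the e13 coefficient is what selects one sheet.
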